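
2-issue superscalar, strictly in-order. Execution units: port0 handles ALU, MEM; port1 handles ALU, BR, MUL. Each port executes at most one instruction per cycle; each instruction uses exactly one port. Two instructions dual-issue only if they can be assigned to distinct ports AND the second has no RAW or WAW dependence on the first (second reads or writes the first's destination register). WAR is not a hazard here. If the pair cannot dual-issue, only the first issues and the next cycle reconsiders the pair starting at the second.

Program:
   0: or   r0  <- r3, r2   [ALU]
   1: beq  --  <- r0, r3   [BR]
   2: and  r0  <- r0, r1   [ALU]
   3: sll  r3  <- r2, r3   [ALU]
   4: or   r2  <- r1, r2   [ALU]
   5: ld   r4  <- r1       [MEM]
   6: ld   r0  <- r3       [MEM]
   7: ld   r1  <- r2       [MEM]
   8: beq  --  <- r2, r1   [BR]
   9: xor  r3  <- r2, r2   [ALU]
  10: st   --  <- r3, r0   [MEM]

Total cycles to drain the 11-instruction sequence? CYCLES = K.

CYCLES = 8

c0: i0 or.ALU  RAW r0
c1: i1&i2 beq.BR/and.ALU  dual
c2: i3&i4 sll.ALU/or.ALU  dual
c3: i5 ld.MEM  no-port MEM/MEM
c4: i6 ld.MEM  no-port MEM/MEM
c5: i7 ld.MEM  RAW r1
c6: i8&i9 beq.BR/xor.ALU  dual
c7: i10 st.MEM  tail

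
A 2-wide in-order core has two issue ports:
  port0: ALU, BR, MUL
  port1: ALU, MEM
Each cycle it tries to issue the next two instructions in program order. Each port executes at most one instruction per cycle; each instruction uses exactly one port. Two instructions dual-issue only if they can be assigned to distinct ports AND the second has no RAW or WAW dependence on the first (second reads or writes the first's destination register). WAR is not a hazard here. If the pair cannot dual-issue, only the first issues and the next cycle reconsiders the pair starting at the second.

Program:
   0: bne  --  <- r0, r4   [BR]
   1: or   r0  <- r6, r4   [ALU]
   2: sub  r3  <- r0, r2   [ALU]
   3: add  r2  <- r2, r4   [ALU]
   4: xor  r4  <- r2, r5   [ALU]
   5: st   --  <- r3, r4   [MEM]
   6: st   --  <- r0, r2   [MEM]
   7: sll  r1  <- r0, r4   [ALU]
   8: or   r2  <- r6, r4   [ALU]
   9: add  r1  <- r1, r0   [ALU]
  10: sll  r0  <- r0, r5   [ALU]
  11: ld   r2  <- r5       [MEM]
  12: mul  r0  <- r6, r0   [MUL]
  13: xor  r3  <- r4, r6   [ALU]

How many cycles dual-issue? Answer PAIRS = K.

t=0 i0,i1:bne or ; 2-wide
t=1 i2,i3:sub add ; 2-wide
t=2 i4:xor ; RAW r4
t=3 i5:st ; no-port MEM/MEM
t=4 i6,i7:st sll ; 2-wide
t=5 i8,i9:or add ; 2-wide
t=6 i10,i11:sll ld ; 2-wide
t=7 i12,i13:mul xor ; 2-wide

PAIRS = 6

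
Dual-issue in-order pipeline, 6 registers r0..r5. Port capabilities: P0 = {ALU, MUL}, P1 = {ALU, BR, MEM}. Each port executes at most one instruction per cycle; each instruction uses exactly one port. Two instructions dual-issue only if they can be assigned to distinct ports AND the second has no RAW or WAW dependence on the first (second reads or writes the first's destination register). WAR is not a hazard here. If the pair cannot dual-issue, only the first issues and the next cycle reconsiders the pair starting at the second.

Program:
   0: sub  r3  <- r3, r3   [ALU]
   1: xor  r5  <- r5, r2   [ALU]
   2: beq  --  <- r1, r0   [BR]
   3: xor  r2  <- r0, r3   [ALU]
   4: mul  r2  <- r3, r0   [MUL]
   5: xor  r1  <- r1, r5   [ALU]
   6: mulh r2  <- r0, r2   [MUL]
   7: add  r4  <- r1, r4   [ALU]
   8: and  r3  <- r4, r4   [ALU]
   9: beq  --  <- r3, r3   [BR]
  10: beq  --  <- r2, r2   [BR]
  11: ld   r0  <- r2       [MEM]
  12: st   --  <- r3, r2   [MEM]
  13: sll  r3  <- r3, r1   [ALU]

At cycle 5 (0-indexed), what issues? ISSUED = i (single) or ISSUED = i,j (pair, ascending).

0. sub.ALU+xor.ALU @i0,i1  | dual
1. beq.BR+xor.ALU @i2,i3  | dual
2. mul.MUL+xor.ALU @i4,i5  | dual
3. mulh.MUL+add.ALU @i6,i7  | dual
4. and.ALU @i8  | RAW r3
5. beq.BR @i9  | no-port BR/BR
6. beq.BR @i10  | no-port BR/MEM
7. ld.MEM @i11  | no-port MEM/MEM
8. st.MEM+sll.ALU @i12,i13  | dual

ISSUED = 9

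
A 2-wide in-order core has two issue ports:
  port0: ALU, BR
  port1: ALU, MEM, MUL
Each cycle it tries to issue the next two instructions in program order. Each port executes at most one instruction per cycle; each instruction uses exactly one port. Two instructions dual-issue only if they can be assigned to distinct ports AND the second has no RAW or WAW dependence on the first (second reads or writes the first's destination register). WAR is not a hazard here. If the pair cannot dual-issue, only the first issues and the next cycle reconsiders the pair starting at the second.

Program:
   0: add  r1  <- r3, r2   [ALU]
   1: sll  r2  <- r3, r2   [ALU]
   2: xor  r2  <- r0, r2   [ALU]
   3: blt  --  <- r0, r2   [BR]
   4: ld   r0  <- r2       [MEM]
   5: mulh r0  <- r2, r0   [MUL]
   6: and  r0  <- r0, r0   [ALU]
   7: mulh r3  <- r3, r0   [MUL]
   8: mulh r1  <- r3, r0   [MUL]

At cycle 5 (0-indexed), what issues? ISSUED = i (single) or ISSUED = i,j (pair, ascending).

#0 head=0: add.ALU/sll.ALU i0+i1 dual
#1 head=2: xor.ALU i2 RAW r2
#2 head=3: blt.BR/ld.MEM i3+i4 dual
#3 head=5: mulh.MUL i5 RAW+WAW r0
#4 head=6: and.ALU i6 RAW r0
#5 head=7: mulh.MUL i7 no-port MUL/MUL
#6 head=8: mulh.MUL i8 tail

ISSUED = 7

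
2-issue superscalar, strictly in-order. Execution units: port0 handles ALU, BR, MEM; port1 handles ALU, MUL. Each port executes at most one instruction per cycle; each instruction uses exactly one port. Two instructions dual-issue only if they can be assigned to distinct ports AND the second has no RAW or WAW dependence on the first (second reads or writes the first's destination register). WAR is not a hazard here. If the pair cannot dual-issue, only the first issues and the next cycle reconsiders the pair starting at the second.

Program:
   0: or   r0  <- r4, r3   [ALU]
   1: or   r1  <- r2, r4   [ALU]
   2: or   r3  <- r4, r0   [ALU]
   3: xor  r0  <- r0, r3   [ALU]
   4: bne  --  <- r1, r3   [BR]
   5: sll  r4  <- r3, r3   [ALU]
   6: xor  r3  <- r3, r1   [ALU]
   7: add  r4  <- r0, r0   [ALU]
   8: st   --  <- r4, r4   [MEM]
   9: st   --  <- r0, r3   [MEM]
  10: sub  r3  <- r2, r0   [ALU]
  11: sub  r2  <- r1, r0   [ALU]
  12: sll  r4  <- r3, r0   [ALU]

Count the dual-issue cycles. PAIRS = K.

  cy0 -> i0&i1 (or or) pair
  cy1 -> i2 (or) RAW r3
  cy2 -> i3&i4 (xor bne) pair
  cy3 -> i5&i6 (sll xor) pair
  cy4 -> i7 (add) RAW r4
  cy5 -> i8 (st) no-port MEM/MEM
  cy6 -> i9&i10 (st sub) pair
  cy7 -> i11&i12 (sub sll) pair

PAIRS = 5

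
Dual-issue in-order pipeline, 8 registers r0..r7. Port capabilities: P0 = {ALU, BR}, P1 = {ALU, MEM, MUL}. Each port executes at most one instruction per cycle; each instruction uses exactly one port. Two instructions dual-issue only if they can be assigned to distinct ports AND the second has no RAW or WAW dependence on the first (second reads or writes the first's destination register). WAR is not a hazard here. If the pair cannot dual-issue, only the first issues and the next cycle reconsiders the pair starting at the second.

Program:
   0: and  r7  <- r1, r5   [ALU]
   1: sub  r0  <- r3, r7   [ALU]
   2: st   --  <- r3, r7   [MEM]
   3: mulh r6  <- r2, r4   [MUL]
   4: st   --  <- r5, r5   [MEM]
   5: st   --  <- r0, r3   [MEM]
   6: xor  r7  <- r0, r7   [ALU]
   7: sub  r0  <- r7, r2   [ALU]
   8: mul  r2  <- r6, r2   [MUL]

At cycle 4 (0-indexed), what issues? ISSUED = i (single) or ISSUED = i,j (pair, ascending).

ISSUED = 5,6

t=0 i0:and.ALU ; RAW r7
t=1 i1,i2:sub.ALU;st.MEM ; 2-wide
t=2 i3:mulh.MUL ; no-port MUL/MEM
t=3 i4:st.MEM ; no-port MEM/MEM
t=4 i5,i6:st.MEM;xor.ALU ; 2-wide
t=5 i7,i8:sub.ALU;mul.MUL ; 2-wide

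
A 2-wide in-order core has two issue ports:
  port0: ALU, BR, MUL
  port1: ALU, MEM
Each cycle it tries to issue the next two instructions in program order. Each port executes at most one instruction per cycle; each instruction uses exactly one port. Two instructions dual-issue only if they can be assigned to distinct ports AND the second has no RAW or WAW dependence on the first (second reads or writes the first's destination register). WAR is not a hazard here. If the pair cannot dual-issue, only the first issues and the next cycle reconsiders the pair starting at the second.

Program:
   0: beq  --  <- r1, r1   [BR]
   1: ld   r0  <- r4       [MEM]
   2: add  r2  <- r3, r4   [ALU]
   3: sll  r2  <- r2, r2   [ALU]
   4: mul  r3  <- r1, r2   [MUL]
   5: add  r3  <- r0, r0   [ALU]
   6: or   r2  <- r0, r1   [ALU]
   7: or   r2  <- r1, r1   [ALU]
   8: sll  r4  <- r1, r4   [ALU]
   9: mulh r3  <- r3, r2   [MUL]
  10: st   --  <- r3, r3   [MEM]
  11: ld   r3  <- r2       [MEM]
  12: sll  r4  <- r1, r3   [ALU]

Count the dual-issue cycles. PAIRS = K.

t=0 i0/i1:beq ld ; dual
t=1 i2:add ; RAW+WAW r2
t=2 i3:sll ; RAW r2
t=3 i4:mul ; WAW r3
t=4 i5/i6:add or ; dual
t=5 i7/i8:or sll ; dual
t=6 i9:mulh ; RAW r3
t=7 i10:st ; no-port MEM/MEM
t=8 i11:ld ; RAW r3
t=9 i12:sll ; tail

PAIRS = 3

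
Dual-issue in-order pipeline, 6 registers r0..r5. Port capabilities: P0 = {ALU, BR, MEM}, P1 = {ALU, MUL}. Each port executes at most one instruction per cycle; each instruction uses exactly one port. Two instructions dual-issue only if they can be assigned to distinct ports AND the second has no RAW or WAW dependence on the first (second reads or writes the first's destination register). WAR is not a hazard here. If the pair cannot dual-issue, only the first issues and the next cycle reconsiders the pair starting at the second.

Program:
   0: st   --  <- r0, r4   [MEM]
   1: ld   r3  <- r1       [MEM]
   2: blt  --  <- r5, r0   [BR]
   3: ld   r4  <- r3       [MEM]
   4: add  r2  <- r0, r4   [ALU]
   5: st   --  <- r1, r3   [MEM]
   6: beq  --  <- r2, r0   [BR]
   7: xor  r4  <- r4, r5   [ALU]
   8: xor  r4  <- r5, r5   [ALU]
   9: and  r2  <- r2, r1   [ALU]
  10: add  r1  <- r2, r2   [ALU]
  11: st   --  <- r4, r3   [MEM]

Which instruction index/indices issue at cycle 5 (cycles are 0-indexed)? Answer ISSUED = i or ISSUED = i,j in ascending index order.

ISSUED = 6,7

[0] i0  st  -- no-port MEM/MEM
[1] i1  ld  -- no-port MEM/BR
[2] i2  blt  -- no-port BR/MEM
[3] i3  ld  -- RAW r4
[4] i4,i5  add/st  -- dual
[5] i6,i7  beq/xor  -- dual
[6] i8,i9  xor/and  -- dual
[7] i10,i11  add/st  -- dual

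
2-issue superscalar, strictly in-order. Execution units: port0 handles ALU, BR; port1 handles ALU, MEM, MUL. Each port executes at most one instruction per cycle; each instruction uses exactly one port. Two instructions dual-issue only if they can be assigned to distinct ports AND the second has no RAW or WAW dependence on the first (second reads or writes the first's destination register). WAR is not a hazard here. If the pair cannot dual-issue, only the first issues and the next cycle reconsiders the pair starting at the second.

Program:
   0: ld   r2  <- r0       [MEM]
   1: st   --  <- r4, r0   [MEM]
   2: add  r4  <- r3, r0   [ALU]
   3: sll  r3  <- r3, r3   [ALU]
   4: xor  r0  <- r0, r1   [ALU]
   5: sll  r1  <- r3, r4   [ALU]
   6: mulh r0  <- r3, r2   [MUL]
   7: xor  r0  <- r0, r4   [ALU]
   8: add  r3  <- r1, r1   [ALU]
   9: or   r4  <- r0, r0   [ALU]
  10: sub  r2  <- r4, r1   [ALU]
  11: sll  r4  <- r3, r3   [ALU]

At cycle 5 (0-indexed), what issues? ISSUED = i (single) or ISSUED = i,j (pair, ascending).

t=0 i0:ld.MEM ; no-port MEM/MEM
t=1 i1&i2:st.MEM/add.ALU ; dual
t=2 i3&i4:sll.ALU/xor.ALU ; dual
t=3 i5&i6:sll.ALU/mulh.MUL ; dual
t=4 i7&i8:xor.ALU/add.ALU ; dual
t=5 i9:or.ALU ; RAW r4
t=6 i10&i11:sub.ALU/sll.ALU ; dual

ISSUED = 9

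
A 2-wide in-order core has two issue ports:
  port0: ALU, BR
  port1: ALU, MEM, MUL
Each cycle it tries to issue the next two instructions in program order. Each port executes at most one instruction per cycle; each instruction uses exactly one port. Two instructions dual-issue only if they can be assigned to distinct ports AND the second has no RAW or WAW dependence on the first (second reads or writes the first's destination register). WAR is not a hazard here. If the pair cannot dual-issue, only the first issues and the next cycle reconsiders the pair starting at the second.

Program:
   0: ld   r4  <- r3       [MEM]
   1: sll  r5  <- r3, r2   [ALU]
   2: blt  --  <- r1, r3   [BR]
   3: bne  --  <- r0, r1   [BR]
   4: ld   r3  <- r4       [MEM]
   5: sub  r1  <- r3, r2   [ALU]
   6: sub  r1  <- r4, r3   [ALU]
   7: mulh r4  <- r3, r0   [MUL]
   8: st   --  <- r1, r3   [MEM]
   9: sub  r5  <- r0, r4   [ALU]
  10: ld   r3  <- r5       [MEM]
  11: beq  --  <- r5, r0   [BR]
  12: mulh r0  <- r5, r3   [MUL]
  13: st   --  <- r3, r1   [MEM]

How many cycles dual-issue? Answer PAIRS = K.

#0 head=0: ld.MEM sll.ALU i0/i1 dual
#1 head=2: blt.BR i2 no-port BR/BR
#2 head=3: bne.BR ld.MEM i3/i4 dual
#3 head=5: sub.ALU i5 WAW r1
#4 head=6: sub.ALU mulh.MUL i6/i7 dual
#5 head=8: st.MEM sub.ALU i8/i9 dual
#6 head=10: ld.MEM beq.BR i10/i11 dual
#7 head=12: mulh.MUL i12 no-port MUL/MEM
#8 head=13: st.MEM i13 tail

PAIRS = 5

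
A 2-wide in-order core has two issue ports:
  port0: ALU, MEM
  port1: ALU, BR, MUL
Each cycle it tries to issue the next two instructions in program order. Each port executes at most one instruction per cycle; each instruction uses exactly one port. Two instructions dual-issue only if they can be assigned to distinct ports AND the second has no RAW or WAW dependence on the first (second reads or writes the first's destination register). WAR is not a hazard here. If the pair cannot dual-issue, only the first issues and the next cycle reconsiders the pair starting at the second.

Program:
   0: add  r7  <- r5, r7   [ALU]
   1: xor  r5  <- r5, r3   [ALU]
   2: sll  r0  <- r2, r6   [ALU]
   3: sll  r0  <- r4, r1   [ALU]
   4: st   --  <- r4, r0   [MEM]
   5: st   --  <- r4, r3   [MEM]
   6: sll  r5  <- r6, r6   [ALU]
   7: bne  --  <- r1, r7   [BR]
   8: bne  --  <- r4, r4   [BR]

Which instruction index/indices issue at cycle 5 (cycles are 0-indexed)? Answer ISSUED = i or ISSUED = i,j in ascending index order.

ISSUED = 7

t=0 i0,i1:add.ALU+xor.ALU ; pair
t=1 i2:sll.ALU ; WAW r0
t=2 i3:sll.ALU ; RAW r0
t=3 i4:st.MEM ; no-port MEM/MEM
t=4 i5,i6:st.MEM+sll.ALU ; pair
t=5 i7:bne.BR ; no-port BR/BR
t=6 i8:bne.BR ; tail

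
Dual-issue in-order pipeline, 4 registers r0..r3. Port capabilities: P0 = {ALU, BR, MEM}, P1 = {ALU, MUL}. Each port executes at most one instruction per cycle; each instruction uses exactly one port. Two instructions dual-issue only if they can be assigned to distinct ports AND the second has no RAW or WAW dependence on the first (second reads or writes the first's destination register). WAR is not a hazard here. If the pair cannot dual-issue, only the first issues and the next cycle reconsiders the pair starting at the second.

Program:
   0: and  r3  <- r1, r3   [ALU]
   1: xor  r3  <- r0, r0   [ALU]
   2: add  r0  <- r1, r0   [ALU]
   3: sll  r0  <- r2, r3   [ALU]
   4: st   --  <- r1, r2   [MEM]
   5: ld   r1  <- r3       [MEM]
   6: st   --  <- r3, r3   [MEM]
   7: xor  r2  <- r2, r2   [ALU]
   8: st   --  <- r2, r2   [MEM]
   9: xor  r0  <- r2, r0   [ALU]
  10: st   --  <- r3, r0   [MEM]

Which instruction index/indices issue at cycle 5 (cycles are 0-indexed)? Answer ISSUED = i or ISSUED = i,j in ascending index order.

0. and.ALU @i0  | WAW r3
1. xor.ALU;add.ALU @i1/i2  | dual
2. sll.ALU;st.MEM @i3/i4  | dual
3. ld.MEM @i5  | no-port MEM/MEM
4. st.MEM;xor.ALU @i6/i7  | dual
5. st.MEM;xor.ALU @i8/i9  | dual
6. st.MEM @i10  | tail

ISSUED = 8,9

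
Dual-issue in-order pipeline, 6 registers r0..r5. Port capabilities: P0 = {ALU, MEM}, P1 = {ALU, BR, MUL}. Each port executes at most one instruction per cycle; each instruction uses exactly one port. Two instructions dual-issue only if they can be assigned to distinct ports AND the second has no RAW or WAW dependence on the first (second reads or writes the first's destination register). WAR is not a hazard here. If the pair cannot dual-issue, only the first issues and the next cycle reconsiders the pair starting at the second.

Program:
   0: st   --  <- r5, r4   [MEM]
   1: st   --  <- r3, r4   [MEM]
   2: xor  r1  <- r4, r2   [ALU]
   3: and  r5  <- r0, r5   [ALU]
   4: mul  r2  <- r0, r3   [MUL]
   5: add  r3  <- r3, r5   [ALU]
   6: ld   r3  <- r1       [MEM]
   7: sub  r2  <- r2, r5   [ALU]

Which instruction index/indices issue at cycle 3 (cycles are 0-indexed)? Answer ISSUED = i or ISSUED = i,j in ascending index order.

ISSUED = 5

0. st @i0  | no-port MEM/MEM
1. st;xor @i1+i2  | dual
2. and;mul @i3+i4  | dual
3. add @i5  | WAW r3
4. ld;sub @i6+i7  | dual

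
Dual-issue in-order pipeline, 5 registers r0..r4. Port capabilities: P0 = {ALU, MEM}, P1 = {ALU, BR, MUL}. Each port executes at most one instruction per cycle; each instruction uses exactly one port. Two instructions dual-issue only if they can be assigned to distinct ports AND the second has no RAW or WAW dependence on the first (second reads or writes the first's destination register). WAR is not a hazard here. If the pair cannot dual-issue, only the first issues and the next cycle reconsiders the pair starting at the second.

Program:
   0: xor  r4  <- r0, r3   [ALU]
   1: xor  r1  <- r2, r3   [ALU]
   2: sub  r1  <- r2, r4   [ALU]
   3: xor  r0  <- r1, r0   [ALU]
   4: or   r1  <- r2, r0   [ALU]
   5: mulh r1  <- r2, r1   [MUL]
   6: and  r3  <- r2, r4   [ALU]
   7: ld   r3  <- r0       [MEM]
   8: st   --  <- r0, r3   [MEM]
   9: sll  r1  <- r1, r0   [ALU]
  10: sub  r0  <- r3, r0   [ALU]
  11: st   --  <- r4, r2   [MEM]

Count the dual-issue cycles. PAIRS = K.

  cy0 -> i0&i1 (xor.ALU;xor.ALU) pair
  cy1 -> i2 (sub.ALU) RAW r1
  cy2 -> i3 (xor.ALU) RAW r0
  cy3 -> i4 (or.ALU) RAW+WAW r1
  cy4 -> i5&i6 (mulh.MUL;and.ALU) pair
  cy5 -> i7 (ld.MEM) no-port MEM/MEM
  cy6 -> i8&i9 (st.MEM;sll.ALU) pair
  cy7 -> i10&i11 (sub.ALU;st.MEM) pair

PAIRS = 4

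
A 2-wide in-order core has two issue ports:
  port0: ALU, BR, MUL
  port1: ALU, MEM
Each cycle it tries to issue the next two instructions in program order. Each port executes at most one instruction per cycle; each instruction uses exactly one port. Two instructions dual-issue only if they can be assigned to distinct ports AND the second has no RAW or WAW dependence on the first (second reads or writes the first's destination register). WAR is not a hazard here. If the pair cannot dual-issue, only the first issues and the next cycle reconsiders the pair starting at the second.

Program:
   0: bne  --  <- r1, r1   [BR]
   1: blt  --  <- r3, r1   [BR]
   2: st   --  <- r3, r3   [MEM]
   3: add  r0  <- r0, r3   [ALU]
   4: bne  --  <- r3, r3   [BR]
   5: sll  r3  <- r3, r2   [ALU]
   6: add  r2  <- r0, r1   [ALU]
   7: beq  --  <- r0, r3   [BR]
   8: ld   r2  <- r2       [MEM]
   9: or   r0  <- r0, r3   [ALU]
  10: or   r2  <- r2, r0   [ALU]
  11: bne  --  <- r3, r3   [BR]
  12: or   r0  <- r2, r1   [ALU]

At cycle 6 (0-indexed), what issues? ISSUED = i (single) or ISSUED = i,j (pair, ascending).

ISSUED = 10,11

0. bne @i0  | no-port BR/BR
1. blt;st @i1/i2  | pair
2. add;bne @i3/i4  | pair
3. sll;add @i5/i6  | pair
4. beq;ld @i7/i8  | pair
5. or @i9  | RAW r0
6. or;bne @i10/i11  | pair
7. or @i12  | tail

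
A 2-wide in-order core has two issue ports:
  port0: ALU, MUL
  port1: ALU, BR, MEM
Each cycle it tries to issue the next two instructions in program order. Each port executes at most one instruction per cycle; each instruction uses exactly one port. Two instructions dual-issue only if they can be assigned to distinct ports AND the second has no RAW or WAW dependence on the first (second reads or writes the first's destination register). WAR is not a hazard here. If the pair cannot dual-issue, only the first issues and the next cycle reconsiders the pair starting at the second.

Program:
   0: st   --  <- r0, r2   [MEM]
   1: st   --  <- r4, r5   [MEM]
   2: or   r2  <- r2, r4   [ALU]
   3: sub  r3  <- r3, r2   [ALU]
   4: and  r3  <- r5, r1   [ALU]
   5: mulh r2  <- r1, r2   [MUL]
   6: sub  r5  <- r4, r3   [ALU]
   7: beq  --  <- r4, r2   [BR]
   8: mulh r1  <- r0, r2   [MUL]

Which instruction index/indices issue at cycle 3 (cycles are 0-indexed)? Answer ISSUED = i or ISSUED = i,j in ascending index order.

t=0 i0:st ; no-port MEM/MEM
t=1 i1/i2:st/or ; dual
t=2 i3:sub ; WAW r3
t=3 i4/i5:and/mulh ; dual
t=4 i6/i7:sub/beq ; dual
t=5 i8:mulh ; tail

ISSUED = 4,5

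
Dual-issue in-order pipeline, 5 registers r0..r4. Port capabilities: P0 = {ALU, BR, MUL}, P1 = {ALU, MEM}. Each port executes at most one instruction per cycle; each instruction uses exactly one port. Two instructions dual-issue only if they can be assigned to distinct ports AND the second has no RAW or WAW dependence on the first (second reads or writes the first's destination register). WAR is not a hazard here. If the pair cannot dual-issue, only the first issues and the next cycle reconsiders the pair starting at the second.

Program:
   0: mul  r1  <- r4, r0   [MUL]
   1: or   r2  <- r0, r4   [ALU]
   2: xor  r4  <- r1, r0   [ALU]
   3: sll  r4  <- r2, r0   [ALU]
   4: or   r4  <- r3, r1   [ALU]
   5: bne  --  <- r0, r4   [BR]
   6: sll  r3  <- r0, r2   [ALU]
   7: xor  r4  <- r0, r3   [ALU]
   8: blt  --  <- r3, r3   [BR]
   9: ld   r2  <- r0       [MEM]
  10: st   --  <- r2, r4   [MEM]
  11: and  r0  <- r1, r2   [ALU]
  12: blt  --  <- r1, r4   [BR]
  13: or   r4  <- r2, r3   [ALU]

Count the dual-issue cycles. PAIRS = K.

0. mul/or @i0/i1  | pair
1. xor @i2  | WAW r4
2. sll @i3  | WAW r4
3. or @i4  | RAW r4
4. bne/sll @i5/i6  | pair
5. xor/blt @i7/i8  | pair
6. ld @i9  | no-port MEM/MEM
7. st/and @i10/i11  | pair
8. blt/or @i12/i13  | pair

PAIRS = 5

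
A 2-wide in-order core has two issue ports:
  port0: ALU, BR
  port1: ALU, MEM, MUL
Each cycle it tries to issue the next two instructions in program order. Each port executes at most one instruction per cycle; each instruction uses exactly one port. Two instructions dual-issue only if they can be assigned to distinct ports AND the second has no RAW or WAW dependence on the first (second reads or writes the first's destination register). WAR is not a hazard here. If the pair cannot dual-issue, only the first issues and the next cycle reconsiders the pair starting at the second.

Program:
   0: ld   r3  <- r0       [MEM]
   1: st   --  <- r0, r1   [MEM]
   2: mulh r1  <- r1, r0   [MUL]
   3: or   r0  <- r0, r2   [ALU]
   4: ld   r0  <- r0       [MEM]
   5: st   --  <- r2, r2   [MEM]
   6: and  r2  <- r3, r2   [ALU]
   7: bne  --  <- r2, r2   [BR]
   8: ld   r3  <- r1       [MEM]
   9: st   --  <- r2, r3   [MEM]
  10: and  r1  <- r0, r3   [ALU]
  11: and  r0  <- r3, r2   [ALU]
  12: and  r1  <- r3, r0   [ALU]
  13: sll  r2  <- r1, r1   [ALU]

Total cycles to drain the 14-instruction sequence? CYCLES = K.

  cy0 -> i0 (ld.MEM) no-port MEM/MEM
  cy1 -> i1 (st.MEM) no-port MEM/MUL
  cy2 -> i2+i3 (mulh.MUL+or.ALU) 2-wide
  cy3 -> i4 (ld.MEM) no-port MEM/MEM
  cy4 -> i5+i6 (st.MEM+and.ALU) 2-wide
  cy5 -> i7+i8 (bne.BR+ld.MEM) 2-wide
  cy6 -> i9+i10 (st.MEM+and.ALU) 2-wide
  cy7 -> i11 (and.ALU) RAW r0
  cy8 -> i12 (and.ALU) RAW r1
  cy9 -> i13 (sll.ALU) tail

CYCLES = 10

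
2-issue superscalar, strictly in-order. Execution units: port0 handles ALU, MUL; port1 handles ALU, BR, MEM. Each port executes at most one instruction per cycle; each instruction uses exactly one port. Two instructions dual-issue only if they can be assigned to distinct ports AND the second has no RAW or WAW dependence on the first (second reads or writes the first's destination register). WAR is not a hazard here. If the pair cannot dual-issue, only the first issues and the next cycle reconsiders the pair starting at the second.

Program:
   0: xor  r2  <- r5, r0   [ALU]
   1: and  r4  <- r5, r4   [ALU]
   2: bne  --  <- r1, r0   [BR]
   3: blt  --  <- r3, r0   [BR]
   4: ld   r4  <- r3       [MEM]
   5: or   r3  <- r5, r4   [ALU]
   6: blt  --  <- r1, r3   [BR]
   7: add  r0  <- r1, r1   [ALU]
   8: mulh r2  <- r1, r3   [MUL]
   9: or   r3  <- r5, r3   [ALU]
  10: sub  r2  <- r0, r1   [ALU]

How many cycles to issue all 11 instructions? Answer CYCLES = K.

#0 head=0: xor and i0+i1 2-wide
#1 head=2: bne i2 no-port BR/BR
#2 head=3: blt i3 no-port BR/MEM
#3 head=4: ld i4 RAW r4
#4 head=5: or i5 RAW r3
#5 head=6: blt add i6+i7 2-wide
#6 head=8: mulh or i8+i9 2-wide
#7 head=10: sub i10 tail

CYCLES = 8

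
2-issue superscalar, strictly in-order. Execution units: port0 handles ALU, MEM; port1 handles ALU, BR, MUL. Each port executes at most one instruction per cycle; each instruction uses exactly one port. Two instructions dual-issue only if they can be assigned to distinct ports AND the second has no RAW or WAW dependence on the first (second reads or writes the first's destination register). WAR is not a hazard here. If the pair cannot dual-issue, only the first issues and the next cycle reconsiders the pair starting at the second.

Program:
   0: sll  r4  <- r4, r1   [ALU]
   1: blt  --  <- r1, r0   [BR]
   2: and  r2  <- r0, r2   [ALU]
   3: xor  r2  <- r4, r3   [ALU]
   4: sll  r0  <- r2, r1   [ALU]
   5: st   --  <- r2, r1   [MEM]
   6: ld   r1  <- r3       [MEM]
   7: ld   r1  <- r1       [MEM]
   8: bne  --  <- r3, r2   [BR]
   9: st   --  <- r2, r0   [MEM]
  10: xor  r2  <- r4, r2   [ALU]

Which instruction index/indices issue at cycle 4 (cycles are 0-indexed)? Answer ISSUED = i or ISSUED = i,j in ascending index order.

[0] i0/i1  sll.ALU blt.BR  -- pair
[1] i2  and.ALU  -- WAW r2
[2] i3  xor.ALU  -- RAW r2
[3] i4/i5  sll.ALU st.MEM  -- pair
[4] i6  ld.MEM  -- no-port MEM/MEM
[5] i7/i8  ld.MEM bne.BR  -- pair
[6] i9/i10  st.MEM xor.ALU  -- pair

ISSUED = 6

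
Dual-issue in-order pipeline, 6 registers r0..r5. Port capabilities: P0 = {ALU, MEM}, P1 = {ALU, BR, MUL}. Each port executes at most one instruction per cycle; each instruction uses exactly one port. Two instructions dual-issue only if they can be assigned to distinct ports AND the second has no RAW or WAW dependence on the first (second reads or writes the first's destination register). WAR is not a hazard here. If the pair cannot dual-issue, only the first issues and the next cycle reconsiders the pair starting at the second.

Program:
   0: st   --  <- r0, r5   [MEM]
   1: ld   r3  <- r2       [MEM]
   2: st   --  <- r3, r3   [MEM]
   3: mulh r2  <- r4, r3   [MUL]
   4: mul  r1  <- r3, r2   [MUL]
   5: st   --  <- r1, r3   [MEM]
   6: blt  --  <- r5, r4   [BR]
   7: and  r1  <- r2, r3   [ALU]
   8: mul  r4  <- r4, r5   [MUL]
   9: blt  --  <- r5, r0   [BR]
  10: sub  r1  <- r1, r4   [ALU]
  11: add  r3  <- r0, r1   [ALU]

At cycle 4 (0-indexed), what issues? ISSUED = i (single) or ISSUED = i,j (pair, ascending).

0. st.MEM @i0  | no-port MEM/MEM
1. ld.MEM @i1  | no-port MEM/MEM
2. st.MEM;mulh.MUL @i2,i3  | pair
3. mul.MUL @i4  | RAW r1
4. st.MEM;blt.BR @i5,i6  | pair
5. and.ALU;mul.MUL @i7,i8  | pair
6. blt.BR;sub.ALU @i9,i10  | pair
7. add.ALU @i11  | tail

ISSUED = 5,6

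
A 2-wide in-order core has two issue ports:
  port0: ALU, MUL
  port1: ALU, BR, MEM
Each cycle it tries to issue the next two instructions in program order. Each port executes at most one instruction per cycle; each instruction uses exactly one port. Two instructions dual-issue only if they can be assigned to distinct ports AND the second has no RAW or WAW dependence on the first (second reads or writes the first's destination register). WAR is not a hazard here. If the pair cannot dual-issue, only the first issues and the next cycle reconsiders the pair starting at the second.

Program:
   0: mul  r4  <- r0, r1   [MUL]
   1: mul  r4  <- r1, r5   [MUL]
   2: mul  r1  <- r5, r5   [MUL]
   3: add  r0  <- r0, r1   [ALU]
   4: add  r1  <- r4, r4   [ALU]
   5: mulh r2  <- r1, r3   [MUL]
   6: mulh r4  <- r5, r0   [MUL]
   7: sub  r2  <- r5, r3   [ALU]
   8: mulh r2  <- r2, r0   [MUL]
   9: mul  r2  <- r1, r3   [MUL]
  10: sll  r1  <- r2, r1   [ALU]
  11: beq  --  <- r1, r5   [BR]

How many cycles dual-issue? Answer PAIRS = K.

PAIRS = 2

#0 head=0: mul i0 no-port MUL/MUL
#1 head=1: mul i1 no-port MUL/MUL
#2 head=2: mul i2 RAW r1
#3 head=3: add;add i3&i4 dual
#4 head=5: mulh i5 no-port MUL/MUL
#5 head=6: mulh;sub i6&i7 dual
#6 head=8: mulh i8 no-port MUL/MUL
#7 head=9: mul i9 RAW r2
#8 head=10: sll i10 RAW r1
#9 head=11: beq i11 tail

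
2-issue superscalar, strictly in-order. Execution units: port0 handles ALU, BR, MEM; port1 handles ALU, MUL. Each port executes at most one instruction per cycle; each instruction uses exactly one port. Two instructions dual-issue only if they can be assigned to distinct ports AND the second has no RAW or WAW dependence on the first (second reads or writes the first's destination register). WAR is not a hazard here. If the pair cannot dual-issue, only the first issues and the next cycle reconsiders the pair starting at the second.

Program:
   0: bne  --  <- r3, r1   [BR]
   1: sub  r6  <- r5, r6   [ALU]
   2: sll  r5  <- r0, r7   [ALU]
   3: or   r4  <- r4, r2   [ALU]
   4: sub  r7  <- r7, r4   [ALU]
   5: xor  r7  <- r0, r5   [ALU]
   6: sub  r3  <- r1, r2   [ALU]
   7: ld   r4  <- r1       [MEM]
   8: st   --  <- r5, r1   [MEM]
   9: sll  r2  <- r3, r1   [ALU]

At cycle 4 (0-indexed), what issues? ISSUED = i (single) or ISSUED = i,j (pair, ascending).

ISSUED = 7

t=0 i0+i1:bne.BR sub.ALU ; dual
t=1 i2+i3:sll.ALU or.ALU ; dual
t=2 i4:sub.ALU ; WAW r7
t=3 i5+i6:xor.ALU sub.ALU ; dual
t=4 i7:ld.MEM ; no-port MEM/MEM
t=5 i8+i9:st.MEM sll.ALU ; dual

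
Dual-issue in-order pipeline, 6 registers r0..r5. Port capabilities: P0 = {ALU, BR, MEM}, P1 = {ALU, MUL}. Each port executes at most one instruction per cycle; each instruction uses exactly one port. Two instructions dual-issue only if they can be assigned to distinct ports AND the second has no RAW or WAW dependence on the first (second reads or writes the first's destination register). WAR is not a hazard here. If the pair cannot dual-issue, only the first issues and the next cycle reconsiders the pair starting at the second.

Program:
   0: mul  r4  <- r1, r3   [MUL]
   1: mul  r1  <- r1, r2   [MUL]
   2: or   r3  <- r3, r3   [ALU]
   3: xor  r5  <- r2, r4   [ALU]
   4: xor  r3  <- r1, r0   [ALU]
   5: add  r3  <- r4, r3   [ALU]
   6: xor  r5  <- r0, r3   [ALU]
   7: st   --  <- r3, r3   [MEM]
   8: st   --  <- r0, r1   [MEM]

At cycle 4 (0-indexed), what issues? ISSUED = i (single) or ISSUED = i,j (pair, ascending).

ISSUED = 6,7

c0: i0 mul  no-port MUL/MUL
c1: i1&i2 mul;or  2-wide
c2: i3&i4 xor;xor  2-wide
c3: i5 add  RAW r3
c4: i6&i7 xor;st  2-wide
c5: i8 st  tail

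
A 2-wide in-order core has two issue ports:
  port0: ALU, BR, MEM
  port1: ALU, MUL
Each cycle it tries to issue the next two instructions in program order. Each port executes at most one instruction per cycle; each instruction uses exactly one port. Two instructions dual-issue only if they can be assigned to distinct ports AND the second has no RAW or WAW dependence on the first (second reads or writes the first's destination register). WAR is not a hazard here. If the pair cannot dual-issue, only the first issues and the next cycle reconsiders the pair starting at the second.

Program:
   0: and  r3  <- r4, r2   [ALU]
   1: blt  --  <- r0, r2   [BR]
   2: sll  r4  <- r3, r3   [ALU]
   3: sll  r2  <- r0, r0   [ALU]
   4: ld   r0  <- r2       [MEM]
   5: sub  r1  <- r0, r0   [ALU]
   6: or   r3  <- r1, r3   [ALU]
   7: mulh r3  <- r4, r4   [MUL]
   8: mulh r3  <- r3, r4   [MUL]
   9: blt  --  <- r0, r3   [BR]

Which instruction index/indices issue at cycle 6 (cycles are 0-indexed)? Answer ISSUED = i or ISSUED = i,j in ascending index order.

[0] i0/i1  and.ALU;blt.BR  -- pair
[1] i2/i3  sll.ALU;sll.ALU  -- pair
[2] i4  ld.MEM  -- RAW r0
[3] i5  sub.ALU  -- RAW r1
[4] i6  or.ALU  -- WAW r3
[5] i7  mulh.MUL  -- no-port MUL/MUL
[6] i8  mulh.MUL  -- RAW r3
[7] i9  blt.BR  -- tail

ISSUED = 8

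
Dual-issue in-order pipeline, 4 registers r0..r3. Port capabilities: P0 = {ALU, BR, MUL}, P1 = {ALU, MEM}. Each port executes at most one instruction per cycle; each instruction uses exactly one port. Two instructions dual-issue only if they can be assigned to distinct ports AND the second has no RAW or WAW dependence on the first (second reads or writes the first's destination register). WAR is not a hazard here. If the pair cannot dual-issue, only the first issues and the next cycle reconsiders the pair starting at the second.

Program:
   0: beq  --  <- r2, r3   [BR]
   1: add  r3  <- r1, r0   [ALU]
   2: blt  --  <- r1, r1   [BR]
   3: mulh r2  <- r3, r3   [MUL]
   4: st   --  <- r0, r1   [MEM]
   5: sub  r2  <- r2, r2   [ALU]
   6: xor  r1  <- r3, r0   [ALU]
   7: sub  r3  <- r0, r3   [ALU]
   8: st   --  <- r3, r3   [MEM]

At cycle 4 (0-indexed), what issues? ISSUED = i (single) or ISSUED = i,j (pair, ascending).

ISSUED = 7

[0] i0&i1  beq;add  -- dual
[1] i2  blt  -- no-port BR/MUL
[2] i3&i4  mulh;st  -- dual
[3] i5&i6  sub;xor  -- dual
[4] i7  sub  -- RAW r3
[5] i8  st  -- tail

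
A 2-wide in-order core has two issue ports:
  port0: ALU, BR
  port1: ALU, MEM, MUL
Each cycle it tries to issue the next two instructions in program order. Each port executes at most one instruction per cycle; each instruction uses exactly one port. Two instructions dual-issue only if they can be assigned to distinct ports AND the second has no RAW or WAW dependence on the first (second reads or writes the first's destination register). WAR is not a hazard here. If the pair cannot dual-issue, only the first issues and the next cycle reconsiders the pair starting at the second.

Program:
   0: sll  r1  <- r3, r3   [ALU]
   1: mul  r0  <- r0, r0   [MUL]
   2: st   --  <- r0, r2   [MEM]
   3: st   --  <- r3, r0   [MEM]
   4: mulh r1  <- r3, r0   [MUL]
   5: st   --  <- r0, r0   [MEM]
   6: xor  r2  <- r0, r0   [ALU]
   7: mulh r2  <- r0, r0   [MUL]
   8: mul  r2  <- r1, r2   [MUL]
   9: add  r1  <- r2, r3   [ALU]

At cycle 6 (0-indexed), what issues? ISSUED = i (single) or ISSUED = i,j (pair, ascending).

[0] i0&i1  sll+mul  -- pair
[1] i2  st  -- no-port MEM/MEM
[2] i3  st  -- no-port MEM/MUL
[3] i4  mulh  -- no-port MUL/MEM
[4] i5&i6  st+xor  -- pair
[5] i7  mulh  -- no-port MUL/MUL
[6] i8  mul  -- RAW r2
[7] i9  add  -- tail

ISSUED = 8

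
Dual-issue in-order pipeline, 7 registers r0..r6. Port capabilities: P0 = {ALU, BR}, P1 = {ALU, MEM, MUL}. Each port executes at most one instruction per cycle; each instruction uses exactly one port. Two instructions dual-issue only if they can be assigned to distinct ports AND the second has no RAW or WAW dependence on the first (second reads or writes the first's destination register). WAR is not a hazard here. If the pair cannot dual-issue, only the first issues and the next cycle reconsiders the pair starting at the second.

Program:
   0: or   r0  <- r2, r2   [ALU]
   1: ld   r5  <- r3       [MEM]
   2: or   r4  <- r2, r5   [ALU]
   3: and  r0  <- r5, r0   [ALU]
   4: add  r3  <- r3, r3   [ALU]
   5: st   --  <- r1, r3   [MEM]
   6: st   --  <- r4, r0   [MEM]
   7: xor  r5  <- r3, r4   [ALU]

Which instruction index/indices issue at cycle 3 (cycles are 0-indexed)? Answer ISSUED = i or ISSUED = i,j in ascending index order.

ISSUED = 5

t=0 i0&i1:or/ld ; 2-wide
t=1 i2&i3:or/and ; 2-wide
t=2 i4:add ; RAW r3
t=3 i5:st ; no-port MEM/MEM
t=4 i6&i7:st/xor ; 2-wide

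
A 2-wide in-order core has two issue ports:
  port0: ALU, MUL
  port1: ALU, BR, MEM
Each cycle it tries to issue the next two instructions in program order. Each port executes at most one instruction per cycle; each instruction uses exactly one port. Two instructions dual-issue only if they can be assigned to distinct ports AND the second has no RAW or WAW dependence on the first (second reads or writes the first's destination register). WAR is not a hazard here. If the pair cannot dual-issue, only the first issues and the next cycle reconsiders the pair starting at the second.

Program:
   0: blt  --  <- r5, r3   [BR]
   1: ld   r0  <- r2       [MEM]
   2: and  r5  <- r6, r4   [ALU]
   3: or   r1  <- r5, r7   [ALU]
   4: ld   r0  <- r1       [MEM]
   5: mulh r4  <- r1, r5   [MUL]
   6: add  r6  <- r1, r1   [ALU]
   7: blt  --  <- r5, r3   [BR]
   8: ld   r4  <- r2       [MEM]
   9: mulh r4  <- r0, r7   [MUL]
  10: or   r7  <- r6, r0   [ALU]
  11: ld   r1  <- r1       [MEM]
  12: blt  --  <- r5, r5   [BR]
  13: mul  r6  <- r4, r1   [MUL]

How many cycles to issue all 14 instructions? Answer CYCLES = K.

c0: i0 blt.BR  no-port BR/MEM
c1: i1,i2 ld.MEM+and.ALU  dual
c2: i3 or.ALU  RAW r1
c3: i4,i5 ld.MEM+mulh.MUL  dual
c4: i6,i7 add.ALU+blt.BR  dual
c5: i8 ld.MEM  WAW r4
c6: i9,i10 mulh.MUL+or.ALU  dual
c7: i11 ld.MEM  no-port MEM/BR
c8: i12,i13 blt.BR+mul.MUL  dual

CYCLES = 9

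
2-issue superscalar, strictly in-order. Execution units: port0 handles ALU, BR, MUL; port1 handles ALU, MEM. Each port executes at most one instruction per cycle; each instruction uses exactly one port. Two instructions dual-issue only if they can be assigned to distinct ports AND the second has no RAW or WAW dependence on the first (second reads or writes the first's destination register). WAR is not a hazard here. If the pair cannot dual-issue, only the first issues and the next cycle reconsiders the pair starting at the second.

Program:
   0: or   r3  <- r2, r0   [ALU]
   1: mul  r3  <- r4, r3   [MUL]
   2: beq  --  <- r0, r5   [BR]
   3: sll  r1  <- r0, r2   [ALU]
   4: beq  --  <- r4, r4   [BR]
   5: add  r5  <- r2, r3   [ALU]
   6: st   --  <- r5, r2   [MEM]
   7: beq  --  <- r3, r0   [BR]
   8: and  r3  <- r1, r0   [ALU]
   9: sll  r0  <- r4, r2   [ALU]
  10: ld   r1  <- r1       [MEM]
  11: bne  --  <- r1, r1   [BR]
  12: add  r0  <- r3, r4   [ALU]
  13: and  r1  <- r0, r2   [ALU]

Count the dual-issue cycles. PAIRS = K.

t=0 i0:or.ALU ; RAW+WAW r3
t=1 i1:mul.MUL ; no-port MUL/BR
t=2 i2,i3:beq.BR+sll.ALU ; dual
t=3 i4,i5:beq.BR+add.ALU ; dual
t=4 i6,i7:st.MEM+beq.BR ; dual
t=5 i8,i9:and.ALU+sll.ALU ; dual
t=6 i10:ld.MEM ; RAW r1
t=7 i11,i12:bne.BR+add.ALU ; dual
t=8 i13:and.ALU ; tail

PAIRS = 5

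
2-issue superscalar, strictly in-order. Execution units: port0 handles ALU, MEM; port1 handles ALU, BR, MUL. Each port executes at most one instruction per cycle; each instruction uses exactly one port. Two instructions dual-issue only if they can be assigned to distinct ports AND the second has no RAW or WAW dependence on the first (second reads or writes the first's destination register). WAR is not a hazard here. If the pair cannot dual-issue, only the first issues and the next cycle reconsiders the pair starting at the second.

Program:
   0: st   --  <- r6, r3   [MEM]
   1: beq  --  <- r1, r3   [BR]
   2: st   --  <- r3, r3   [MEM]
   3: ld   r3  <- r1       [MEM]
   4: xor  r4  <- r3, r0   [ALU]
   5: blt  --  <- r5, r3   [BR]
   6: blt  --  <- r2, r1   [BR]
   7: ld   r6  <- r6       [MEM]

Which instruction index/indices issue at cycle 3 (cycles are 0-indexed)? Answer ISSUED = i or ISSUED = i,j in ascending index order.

c0: i0&i1 st/beq  dual
c1: i2 st  no-port MEM/MEM
c2: i3 ld  RAW r3
c3: i4&i5 xor/blt  dual
c4: i6&i7 blt/ld  dual

ISSUED = 4,5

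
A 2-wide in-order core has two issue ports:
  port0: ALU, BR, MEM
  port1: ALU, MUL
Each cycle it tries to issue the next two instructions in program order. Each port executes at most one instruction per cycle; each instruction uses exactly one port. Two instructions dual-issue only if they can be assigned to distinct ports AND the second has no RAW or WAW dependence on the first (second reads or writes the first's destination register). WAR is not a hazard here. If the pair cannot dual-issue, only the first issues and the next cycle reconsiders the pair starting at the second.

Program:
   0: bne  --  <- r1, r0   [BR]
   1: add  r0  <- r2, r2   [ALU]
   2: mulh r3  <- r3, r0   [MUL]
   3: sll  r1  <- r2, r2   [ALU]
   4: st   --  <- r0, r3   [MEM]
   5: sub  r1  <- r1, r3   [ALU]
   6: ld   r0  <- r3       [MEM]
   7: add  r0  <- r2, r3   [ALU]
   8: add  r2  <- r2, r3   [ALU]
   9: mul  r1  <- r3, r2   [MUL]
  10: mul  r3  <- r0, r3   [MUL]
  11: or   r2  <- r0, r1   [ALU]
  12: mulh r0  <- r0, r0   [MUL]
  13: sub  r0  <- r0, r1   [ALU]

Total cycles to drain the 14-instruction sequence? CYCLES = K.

CYCLES = 9

  cy0 -> i0,i1 (bne.BR add.ALU) dual
  cy1 -> i2,i3 (mulh.MUL sll.ALU) dual
  cy2 -> i4,i5 (st.MEM sub.ALU) dual
  cy3 -> i6 (ld.MEM) WAW r0
  cy4 -> i7,i8 (add.ALU add.ALU) dual
  cy5 -> i9 (mul.MUL) no-port MUL/MUL
  cy6 -> i10,i11 (mul.MUL or.ALU) dual
  cy7 -> i12 (mulh.MUL) RAW+WAW r0
  cy8 -> i13 (sub.ALU) tail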